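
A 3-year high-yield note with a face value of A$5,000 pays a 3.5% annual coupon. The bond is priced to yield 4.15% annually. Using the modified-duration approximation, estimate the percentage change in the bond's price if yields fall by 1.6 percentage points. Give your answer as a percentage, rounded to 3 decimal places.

+4.453%

Periodic yield y = 0.0415. Modified duration first:
  t   CF        PV=CF/(1+0.0415)^t    t·PV
  1       175.00       168.0269       168.0269
  2       175.00       161.3316       322.6632
  3     5,175.00     4,580.7072    13,742.1216
  Σ                  4,910.0657    14,232.8117
P = 4,910.0657; D_Mac = 2.89870 yrs; D_mod = 2.89870/(1+0.0415) = 2.78320 yrs.
ΔP/P ≈ -D_mod · Δy = -2.78320 × (-0.016) = +0.044531 = +4.4531%.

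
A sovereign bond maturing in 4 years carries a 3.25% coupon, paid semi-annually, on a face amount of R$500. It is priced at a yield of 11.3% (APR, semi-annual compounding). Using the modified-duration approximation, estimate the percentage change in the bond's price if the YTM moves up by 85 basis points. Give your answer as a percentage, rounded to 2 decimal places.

-3.01%

Periodic yield y = 0.0565. Modified duration first:
  t   CF        PV=CF/(1+0.0565)^t    t·PV
  1        8.125         7.6905         7.6905
  2        8.125         7.2792        14.5584
  3        8.125         6.8899        20.6698
  4        8.125         6.5215        26.0859
  5        8.125         6.1727        30.8635
  6        8.125         5.8426        35.0556
  7        8.125         5.5301        38.7110
  8      508.125       327.3517     2,618.8133
  Σ                    373.2782     2,792.4481
P = 373.2782; D_Mac = 7.48088 half-year periods = 3.74044 yrs; D_mod = 3.74044/(1+0.0565) = 3.54041 yrs.
ΔP/P ≈ -D_mod · Δy = -3.54041 × (+0.0085) = -0.030093 = -3.0093%.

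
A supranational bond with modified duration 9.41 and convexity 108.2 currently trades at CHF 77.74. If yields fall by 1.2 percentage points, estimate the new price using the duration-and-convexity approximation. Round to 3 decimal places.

Duration effect: -D_mod·Δy = -9.41 × (-0.012) = +0.112920
Convexity effect: ½·C·(Δy)² = 0.5 × 108.2 × (-0.012)² = +0.0077904
ΔP/P ≈ +0.112920 + 0.0077904 = +0.1207104
New price ≈ 77.74 × (1 + 0.1207104) = 87.124026496.

CHF 87.124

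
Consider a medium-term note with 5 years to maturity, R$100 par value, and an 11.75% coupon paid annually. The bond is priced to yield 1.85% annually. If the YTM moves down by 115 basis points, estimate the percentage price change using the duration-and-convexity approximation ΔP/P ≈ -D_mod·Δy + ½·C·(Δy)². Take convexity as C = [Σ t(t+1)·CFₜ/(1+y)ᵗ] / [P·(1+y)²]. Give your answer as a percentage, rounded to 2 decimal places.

With y = 0.0185:
  t   CF        PV=CF/(1+0.0185)^t    t·PV        t(t+1)·PV
  1        11.75        11.5366        11.5366          23.0731
  2        11.75        11.3270        22.6540          67.9621
  3        11.75        11.1213        33.3638         133.4554
  4        11.75        10.9193        43.6771         218.3855
  5       111.75       101.9629       509.8147       3,058.8883
  Σ                    146.8671       621.0463       3,501.7644
P = 146.8671; D_Mac = 4.22863 yrs; D_mod = 4.15182 yrs; C = 22.98478.
Duration effect: -4.15182 × (-0.0115) = +0.047746
Convexity effect: 0.5 × 22.98478 × (-0.0115)² = +0.0015199
ΔP/P ≈ +0.047746 + 0.0015199 = +0.049266 = +4.9266%.

+4.93%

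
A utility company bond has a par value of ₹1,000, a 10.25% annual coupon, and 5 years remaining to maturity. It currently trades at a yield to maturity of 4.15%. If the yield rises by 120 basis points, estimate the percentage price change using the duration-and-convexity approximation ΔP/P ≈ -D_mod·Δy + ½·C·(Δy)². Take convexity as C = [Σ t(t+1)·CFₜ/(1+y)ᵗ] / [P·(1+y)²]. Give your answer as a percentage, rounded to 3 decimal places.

-4.743%

With y = 0.0415:
  t   CF        PV=CF/(1+0.0415)^t    t·PV        t(t+1)·PV
  1       102.50        98.4157        98.4157         196.8315
  2       102.50        94.4942       188.9885         566.9654
  3       102.50        90.7290       272.1869       1,088.7478
  4       102.50        87.1138       348.4550       1,742.2752
  5     1,102.50       899.6679     4,498.3395      26,990.0371
  Σ                  1,270.4206     5,406.3857      30,584.8570
P = 1,270.4206; D_Mac = 4.25559 yrs; D_mod = 4.08602 yrs; C = 22.19424.
Duration effect: -4.08602 × (+0.012) = -0.049032
Convexity effect: 0.5 × 22.19424 × (0.012)² = +0.0015980
ΔP/P ≈ -0.049032 + 0.0015980 = -0.047434 = -4.7434%.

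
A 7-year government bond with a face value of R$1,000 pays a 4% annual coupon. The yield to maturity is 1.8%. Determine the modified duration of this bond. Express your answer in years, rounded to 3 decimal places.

6.188 years

Periodic yield y = 0.018. First find Macaulay duration:
  t   CF        PV=CF/(1+0.018)^t    t·PV
  1        40.00        39.2927        39.2927
  2        40.00        38.5980        77.1959
  3        40.00        37.9155       113.7465
  4        40.00        37.2451       148.9803
  5        40.00        36.5865       182.9326
  6        40.00        35.9396       215.6376
  7     1,040.00       917.9074     6,425.3521
  Σ                  1,143.4848     7,203.1378
P = 1,143.4848; Macaulay duration = 7,203.1378 / 1,143.4848 = 6.29929 years.
Modified duration = D_Mac / (1 + y) = 6.29929 / 1.018 = 6.18790 years.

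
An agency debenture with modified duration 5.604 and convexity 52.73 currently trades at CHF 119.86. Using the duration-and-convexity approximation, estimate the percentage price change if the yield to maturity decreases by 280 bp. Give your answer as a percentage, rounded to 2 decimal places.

Duration effect: -D_mod·Δy = -5.604 × (-0.028) = +0.156912
Convexity effect: ½·C·(Δy)² = 0.5 × 52.73 × (-0.028)² = +0.02067016
ΔP/P ≈ +0.156912 + 0.02067016 = +0.17758216
= +17.758216%.

+17.76%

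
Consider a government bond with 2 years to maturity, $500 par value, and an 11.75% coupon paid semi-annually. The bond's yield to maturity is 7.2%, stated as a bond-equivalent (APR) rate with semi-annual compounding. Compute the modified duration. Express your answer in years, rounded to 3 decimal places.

Periodic yield y = 0.036. First find Macaulay duration:
  t   CF        PV=CF/(1+0.036)^t    t·PV
  1       29.375        28.3542        28.3542
  2       29.375        27.3690        54.7379
  3       29.375        26.4179        79.2538
  4      529.375       459.5411     1,838.1646
  Σ                    541.6823     2,000.5105
P = 541.6823; Macaulay duration = 2,000.5105 / 541.6823 = 3.69314 half-year periods = 1.84657 years.
Modified duration = D_Mac / (1 + y) = 1.84657 / 1.036 = 1.78241 years.

1.782 years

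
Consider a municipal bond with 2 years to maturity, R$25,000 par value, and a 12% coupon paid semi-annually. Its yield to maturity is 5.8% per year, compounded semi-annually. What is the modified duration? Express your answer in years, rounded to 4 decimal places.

Periodic yield y = 0.029. First find Macaulay duration:
  t   CF        PV=CF/(1+0.029)^t    t·PV
  1     1,500.00     1,457.7259     1,457.7259
  2     1,500.00     1,416.6433     2,833.2866
  3     1,500.00     1,376.7185     4,130.1554
  4    26,500.00    23,636.5657    94,546.2627
  Σ                 27,887.6534   102,967.4306
P = 27,887.6534; Macaulay duration = 102,967.4306 / 27,887.6534 = 3.69222 half-year periods = 1.84611 years.
Modified duration = D_Mac / (1 + y) = 1.84611 / 1.029 = 1.79408 years.

1.7941 years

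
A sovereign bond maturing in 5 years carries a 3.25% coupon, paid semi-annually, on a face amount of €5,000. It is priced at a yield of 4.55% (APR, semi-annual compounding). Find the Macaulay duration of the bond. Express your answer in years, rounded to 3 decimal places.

4.642 years

Periodic yield y = 0.02275. Discount each cash flow and weight by its period:
  t   CF        PV=CF/(1+0.02275)^t    t·PV
  1        81.25        79.4427        79.4427
  2        81.25        77.6756       155.3511
  3        81.25        75.9477       227.8432
  4        81.25        74.2584       297.0335
  5        81.25        72.6066       363.0329
  6        81.25        70.9915       425.9491
  7        81.25        69.4124       485.8867
  8        81.25        67.8684       542.9470
  9        81.25        66.3587       597.2284
  10    5,081.25     4,057.6603    40,576.6026
  Σ                  4,712.2222    43,751.3172
Price P = Σ PV = 4,712.2222.
Macaulay duration = Σ(t·PV) / P = 43,751.3172 / 4,712.2222 = 9.28465 half-year periods.
In years: 9.28465 / 2 = 4.64232 years.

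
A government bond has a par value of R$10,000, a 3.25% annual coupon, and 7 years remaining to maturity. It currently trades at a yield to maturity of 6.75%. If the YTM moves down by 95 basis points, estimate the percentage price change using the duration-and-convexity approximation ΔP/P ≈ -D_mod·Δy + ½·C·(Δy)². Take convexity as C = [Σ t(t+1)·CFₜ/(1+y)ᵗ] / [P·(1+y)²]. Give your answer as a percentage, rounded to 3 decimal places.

With y = 0.0675:
  t   CF        PV=CF/(1+0.0675)^t    t·PV        t(t+1)·PV
  1       325.00       304.4496       304.4496         608.8993
  2       325.00       285.1987       570.3975       1,711.1924
  3       325.00       267.1651       801.4953       3,205.9811
  4       325.00       250.2717     1,001.0870       5,005.4350
  5       325.00       234.4466     1,172.2330       7,033.3981
  6       325.00       219.6221     1,317.7327       9,224.1286
  7    10,325.00     6,536.0426    45,752.2982     366,018.3859
  Σ                  8,097.1965    50,919.6933     392,807.4203
P = 8,097.1965; D_Mac = 6.28856 yrs; D_mod = 5.89092 yrs; C = 42.57055.
Duration effect: -5.89092 × (-0.0095) = +0.055964
Convexity effect: 0.5 × 42.57055 × (-0.0095)² = +0.0019210
ΔP/P ≈ +0.055964 + 0.0019210 = +0.057885 = +5.7885%.

+5.788%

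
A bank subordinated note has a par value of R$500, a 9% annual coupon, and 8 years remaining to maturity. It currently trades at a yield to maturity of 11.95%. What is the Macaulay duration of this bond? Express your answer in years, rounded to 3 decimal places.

Periodic yield y = 0.1195. Discount each cash flow and weight by its year:
  t   CF        PV=CF/(1+0.1195)^t    t·PV
  1        45.00        40.1965        40.1965
  2        45.00        35.9058        71.8116
  3        45.00        32.0730        96.2191
  4        45.00        28.6494       114.5978
  5        45.00        25.5913       127.9564
  6        45.00        22.8596       137.1574
  7        45.00        20.4194       142.9361
  8       545.00       220.9041     1,767.2326
  Σ                    426.5991     2,498.1074
Price P = Σ PV = 426.5991.
Macaulay duration = Σ(t·PV) / P = 2,498.1074 / 426.5991 = 5.85587 years.

5.856 years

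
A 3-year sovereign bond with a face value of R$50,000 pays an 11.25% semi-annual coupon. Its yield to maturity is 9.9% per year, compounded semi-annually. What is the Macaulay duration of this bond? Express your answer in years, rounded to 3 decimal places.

Periodic yield y = 0.0495. Discount each cash flow and weight by its period:
  t   CF        PV=CF/(1+0.0495)^t    t·PV
  1     2,812.50     2,679.8475     2,679.8475
  2     2,812.50     2,553.4517     5,106.9034
  3     2,812.50     2,433.0173     7,299.0520
  4     2,812.50     2,318.2633     9,273.0532
  5     2,812.50     2,208.9217    11,044.6084
  6    52,812.50    39,522.2871   237,133.7227
  Σ                 51,715.7886   272,537.1871
Price P = Σ PV = 51,715.7886.
Macaulay duration = Σ(t·PV) / P = 272,537.1871 / 51,715.7886 = 5.26990 half-year periods.
In years: 5.26990 / 2 = 2.63495 years.

2.635 years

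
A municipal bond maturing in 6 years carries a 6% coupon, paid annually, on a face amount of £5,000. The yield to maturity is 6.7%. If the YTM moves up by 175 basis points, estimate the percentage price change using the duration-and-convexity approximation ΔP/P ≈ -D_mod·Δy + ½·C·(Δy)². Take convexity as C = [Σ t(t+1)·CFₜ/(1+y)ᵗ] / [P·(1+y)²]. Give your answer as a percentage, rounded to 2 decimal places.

With y = 0.067:
  t   CF        PV=CF/(1+0.067)^t    t·PV        t(t+1)·PV
  1       300.00       281.1621       281.1621         562.3243
  2       300.00       263.5072       527.0143       1,581.0429
  3       300.00       246.9608       740.8824       2,963.5294
  4       300.00       231.4534       925.8136       4,629.0681
  5       300.00       216.9198     1,084.5989       6,507.5934
  6     5,300.00     3,591.6115    21,549.6690     150,847.6829
  Σ                  4,831.6148    25,109.1403     167,091.2411
P = 4,831.6148; D_Mac = 5.19684 yrs; D_mod = 4.87052 yrs; C = 30.37614.
Duration effect: -4.87052 × (+0.0175) = -0.085234
Convexity effect: 0.5 × 30.37614 × (0.0175)² = +0.0046513
ΔP/P ≈ -0.085234 + 0.0046513 = -0.080583 = -8.0583%.

-8.06%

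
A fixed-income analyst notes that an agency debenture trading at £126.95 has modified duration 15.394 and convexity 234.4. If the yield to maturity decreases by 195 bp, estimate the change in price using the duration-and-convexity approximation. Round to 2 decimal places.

Duration effect: -D_mod·Δy = -15.394 × (-0.0195) = +0.300183
Convexity effect: ½·C·(Δy)² = 0.5 × 234.4 × (-0.0195)² = +0.0445653
ΔP/P ≈ +0.300183 + 0.0445653 = +0.3447483
ΔP ≈ 126.95 × (+0.3447483) = +43.765796685.

+£43.77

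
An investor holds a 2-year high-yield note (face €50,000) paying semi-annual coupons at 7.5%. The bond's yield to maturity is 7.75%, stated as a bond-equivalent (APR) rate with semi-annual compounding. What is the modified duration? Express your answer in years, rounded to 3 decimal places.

Periodic yield y = 0.03875. First find Macaulay duration:
  t   CF        PV=CF/(1+0.03875)^t    t·PV
  1     1,875.00     1,805.0542     1,805.0542
  2     1,875.00     1,737.7176     3,475.4352
  3     1,875.00     1,672.8930     5,018.6790
  4    51,875.00    44,556.7969   178,227.1875
  Σ                 49,772.4616   188,526.3558
P = 49,772.4616; Macaulay duration = 188,526.3558 / 49,772.4616 = 3.78776 half-year periods = 1.89388 years.
Modified duration = D_Mac / (1 + y) = 1.89388 / 1.03875 = 1.82323 years.

1.823 years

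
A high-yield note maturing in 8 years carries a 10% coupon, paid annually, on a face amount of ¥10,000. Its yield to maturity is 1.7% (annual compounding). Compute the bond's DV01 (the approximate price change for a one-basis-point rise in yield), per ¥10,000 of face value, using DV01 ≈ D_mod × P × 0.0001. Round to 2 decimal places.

Periodic yield y = 0.017.
  t   CF        PV=CF/(1+0.017)^t    t·PV
  1     1,000.00       983.2842       983.2842
  2     1,000.00       966.8478     1,933.6955
  3     1,000.00       950.6861     2,852.0583
  4     1,000.00       934.7946     3,739.1783
  5     1,000.00       919.1687     4,595.8436
  6     1,000.00       903.8040     5,422.8243
  7     1,000.00       888.6962     6,220.8735
  8    11,000.00     9,612.2501    76,898.0007
  Σ                 16,159.5317   102,645.7584
P = 16,159.5317; D_Mac = 6.35203 yrs; D_mod = 6.24585 yrs.
DV01 ≈ 6.24585 × 16,159.5317 × 0.0001 = 10.092995.

¥10.09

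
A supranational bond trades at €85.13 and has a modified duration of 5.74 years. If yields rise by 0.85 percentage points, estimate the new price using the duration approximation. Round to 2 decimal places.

€80.98

Duration approximation: ΔP/P ≈ -D_mod · Δy = -5.74 × (+0.0085) = -0.048790.
New price ≈ 85.13 × (1 - 0.048790) = 80.9765073.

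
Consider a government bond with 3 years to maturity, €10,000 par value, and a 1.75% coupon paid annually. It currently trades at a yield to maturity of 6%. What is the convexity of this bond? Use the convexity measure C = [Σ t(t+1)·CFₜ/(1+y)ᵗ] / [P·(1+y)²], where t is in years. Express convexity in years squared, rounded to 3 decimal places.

10.420

With y = 0.06:
  t   CF        PV=CF/(1+0.06)^t    t·PV        t(t+1)·PV
  1       175.00       165.0943       165.0943         330.1887
  2       175.00       155.7494       311.4988         934.4963
  3    10,175.00     8,543.1262    25,629.3786     102,517.5145
  Σ                  8,863.9699    26,105.9717     103,782.1994
P = 8,863.9699.
Convexity = Σ t(t+1)·PV / [P·(1+y)²] = 103,782.1994 / (8,863.9699 × 1.123600) = 10.42036.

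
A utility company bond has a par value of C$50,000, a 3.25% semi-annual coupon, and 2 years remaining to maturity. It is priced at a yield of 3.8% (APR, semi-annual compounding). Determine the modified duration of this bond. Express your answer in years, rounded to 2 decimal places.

Periodic yield y = 0.019. First find Macaulay duration:
  t   CF        PV=CF/(1+0.019)^t    t·PV
  1       812.50       797.3503       797.3503
  2       812.50       782.4832     1,564.9663
  3       812.50       767.8932     2,303.6796
  4    50,812.50    47,127.4376   188,509.7503
  Σ                 49,475.1643   193,175.7466
P = 49,475.1643; Macaulay duration = 193,175.7466 / 49,475.1643 = 3.90450 half-year periods = 1.95225 years.
Modified duration = D_Mac / (1 + y) = 1.95225 / 1.019 = 1.91585 years.

1.92 years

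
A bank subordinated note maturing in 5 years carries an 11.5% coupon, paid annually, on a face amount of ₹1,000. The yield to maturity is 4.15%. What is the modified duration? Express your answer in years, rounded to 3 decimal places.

Periodic yield y = 0.0415. First find Macaulay duration:
  t   CF        PV=CF/(1+0.0415)^t    t·PV
  1       115.00       110.4177       110.4177
  2       115.00       106.0179       212.0358
  3       115.00       101.7935       305.3805
  4       115.00        97.7374       390.9496
  5     1,115.00       909.8682     4,549.3411
  Σ                  1,325.8347     5,568.1247
P = 1,325.8347; Macaulay duration = 5,568.1247 / 1,325.8347 = 4.19971 years.
Modified duration = D_Mac / (1 + y) = 4.19971 / 1.0415 = 4.03237 years.

4.032 years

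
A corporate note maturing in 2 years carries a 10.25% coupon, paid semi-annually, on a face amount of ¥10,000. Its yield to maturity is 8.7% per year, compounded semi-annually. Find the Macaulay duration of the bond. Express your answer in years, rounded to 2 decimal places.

1.86 years

Periodic yield y = 0.0435. Discount each cash flow and weight by its period:
  t   CF        PV=CF/(1+0.0435)^t    t·PV
  1       512.50       491.1356       491.1356
  2       512.50       470.6618       941.3236
  3       512.50       451.0415     1,353.1245
  4    10,512.50     8,866.1729    35,464.6915
  Σ                 10,279.0118    38,250.2753
Price P = Σ PV = 10,279.0118.
Macaulay duration = Σ(t·PV) / P = 38,250.2753 / 10,279.0118 = 3.72120 half-year periods.
In years: 3.72120 / 2 = 1.86060 years.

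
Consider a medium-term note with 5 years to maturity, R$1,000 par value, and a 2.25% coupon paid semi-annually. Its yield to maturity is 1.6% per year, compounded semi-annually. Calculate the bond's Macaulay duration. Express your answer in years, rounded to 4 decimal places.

4.7615 years

Periodic yield y = 0.008. Discount each cash flow and weight by its period:
  t   CF        PV=CF/(1+0.008)^t    t·PV
  1        11.25        11.1607        11.1607
  2        11.25        11.0721        22.1443
  3        11.25        10.9843        32.9528
  4        11.25        10.8971        43.5883
  5        11.25        10.8106        54.0530
  6        11.25        10.7248        64.3488
  7        11.25        10.6397        74.4778
  8        11.25        10.5552        84.4419
  9        11.25        10.4715        94.2432
  10    1,011.25       933.7986     9,337.9859
  Σ                  1,031.1146     9,819.3968
Price P = Σ PV = 1,031.1146.
Macaulay duration = Σ(t·PV) / P = 9,819.3968 / 1,031.1146 = 9.52309 half-year periods.
In years: 9.52309 / 2 = 4.76154 years.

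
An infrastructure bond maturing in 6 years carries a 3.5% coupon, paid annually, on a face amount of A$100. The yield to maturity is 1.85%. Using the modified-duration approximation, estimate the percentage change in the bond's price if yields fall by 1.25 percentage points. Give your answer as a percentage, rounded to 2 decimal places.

Periodic yield y = 0.0185. Modified duration first:
  t   CF        PV=CF/(1+0.0185)^t    t·PV
  1         3.50         3.4364         3.4364
  2         3.50         3.3740         6.7480
  3         3.50         3.3127         9.9382
  4         3.50         3.2525        13.0102
  5         3.50         3.1935        15.9674
  6       103.50        92.7202       556.3209
  Σ                    109.2893       605.4211
P = 109.2893; D_Mac = 5.53962 yrs; D_mod = 5.53962/(1+0.0185) = 5.43900 yrs.
ΔP/P ≈ -D_mod · Δy = -5.43900 × (-0.0125) = +0.067987 = +6.7987%.

+6.80%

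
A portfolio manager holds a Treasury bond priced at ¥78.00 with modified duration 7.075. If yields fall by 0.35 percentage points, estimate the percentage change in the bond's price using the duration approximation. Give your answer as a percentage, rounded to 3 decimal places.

Duration approximation: ΔP/P ≈ -D_mod · Δy = -7.075 × (-0.0035) = +0.0247625.
As a percentage: +2.47625%.

+2.476%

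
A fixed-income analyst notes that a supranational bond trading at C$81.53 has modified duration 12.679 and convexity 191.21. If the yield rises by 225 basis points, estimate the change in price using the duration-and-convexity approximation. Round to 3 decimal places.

-C$19.313

Duration effect: -D_mod·Δy = -12.679 × (+0.0225) = -0.2852775
Convexity effect: ½·C·(Δy)² = 0.5 × 191.21 × (0.0225)² = +0.04840003125
ΔP/P ≈ -0.2852775 + 0.04840003125 = -0.23687746875
ΔP ≈ 81.53 × (-0.23687746875) = -19.3126200271875.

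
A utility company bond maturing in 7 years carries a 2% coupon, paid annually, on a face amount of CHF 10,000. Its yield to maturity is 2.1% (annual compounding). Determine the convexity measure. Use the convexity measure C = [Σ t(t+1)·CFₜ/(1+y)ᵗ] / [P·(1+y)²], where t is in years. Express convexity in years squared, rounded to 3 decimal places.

With y = 0.021:
  t   CF        PV=CF/(1+0.021)^t    t·PV        t(t+1)·PV
  1       200.00       195.8864       195.8864         391.7728
  2       200.00       191.8574       383.7148       1,151.1443
  3       200.00       187.9112       563.7337       2,254.9349
  4       200.00       184.0463       736.1851       3,680.9255
  5       200.00       180.2608       901.3040       5,407.8239
  6       200.00       176.5532     1,059.3191       7,415.2335
  7    10,200.00     8,819.0129    61,733.0902     493,864.7216
  Σ                  9,935.5281    65,573.2332     514,166.5565
P = 9,935.5281.
Convexity = Σ t(t+1)·PV / [P·(1+y)²] = 514,166.5565 / (9,935.5281 × 1.042441) = 49.64338.

49.643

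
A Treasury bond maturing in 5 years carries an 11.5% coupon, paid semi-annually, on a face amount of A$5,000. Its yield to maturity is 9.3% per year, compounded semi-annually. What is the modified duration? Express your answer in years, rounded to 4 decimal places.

3.8098 years

Periodic yield y = 0.0465. First find Macaulay duration:
  t   CF        PV=CF/(1+0.0465)^t    t·PV
  1       287.50       274.7253       274.7253
  2       287.50       262.5182       525.0364
  3       287.50       250.8535       752.5605
  4       287.50       239.7071       958.8284
  5       287.50       229.0560     1,145.2800
  6       287.50       218.8782     1,313.2690
  7       287.50       209.1526     1,464.0680
  8       287.50       199.8591     1,598.8730
  9       287.50       190.9786     1,718.8076
  10    5,287.50     3,356.2790    33,562.7898
  Σ                  5,432.0075    43,314.2381
P = 5,432.0075; Macaulay duration = 43,314.2381 / 5,432.0075 = 7.97389 half-year periods = 3.98695 years.
Modified duration = D_Mac / (1 + y) = 3.98695 / 1.0465 = 3.80979 years.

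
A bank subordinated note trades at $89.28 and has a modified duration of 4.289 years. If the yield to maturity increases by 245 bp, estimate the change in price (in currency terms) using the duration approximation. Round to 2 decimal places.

-$9.38

Duration approximation: ΔP/P ≈ -D_mod · Δy = -4.289 × (+0.0245) = -0.1050805.
ΔP ≈ 89.28 × (-0.1050805) = -9.38158704.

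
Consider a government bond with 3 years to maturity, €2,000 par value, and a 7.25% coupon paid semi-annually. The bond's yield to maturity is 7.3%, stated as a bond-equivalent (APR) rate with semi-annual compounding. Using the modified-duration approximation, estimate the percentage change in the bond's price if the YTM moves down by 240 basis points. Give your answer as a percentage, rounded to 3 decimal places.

+6.366%

Periodic yield y = 0.0365. Modified duration first:
  t   CF        PV=CF/(1+0.0365)^t    t·PV
  1        72.50        69.9469        69.9469
  2        72.50        67.4838       134.9676
  3        72.50        65.1074       195.3221
  4        72.50        62.8146       251.2585
  5        72.50        60.6026       303.0132
  6     2,072.50     1,671.3935    10,028.3608
  Σ                  1,997.3488    10,982.8690
P = 1,997.3488; D_Mac = 5.49872 half-year periods = 2.74936 yrs; D_mod = 2.74936/(1+0.0365) = 2.65254 yrs.
ΔP/P ≈ -D_mod · Δy = -2.65254 × (-0.024) = +0.063661 = +6.3661%.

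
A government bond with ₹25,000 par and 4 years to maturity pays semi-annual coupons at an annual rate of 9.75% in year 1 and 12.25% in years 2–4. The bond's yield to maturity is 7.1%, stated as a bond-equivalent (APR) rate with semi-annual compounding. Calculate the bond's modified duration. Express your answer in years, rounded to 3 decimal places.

Periodic yield y = 0.0355. First find Macaulay duration:
  t   CF        PV=CF/(1+0.0355)^t    t·PV
  1     1,218.75     1,176.9676     1,176.9676
  2     1,218.75     1,136.6177     2,273.2354
  3     1,531.25     1,379.1001     4,137.3003
  4     1,531.25     1,331.8205     5,327.2819
  5     1,531.25     1,286.1617     6,430.8087
  6     1,531.25     1,242.0683     7,452.4099
  7     1,531.25     1,199.4865     8,396.4058
  8    26,531.25    20,070.4397   160,563.5172
  Σ                 28,822.6622   195,757.9269
P = 28,822.6622; Macaulay duration = 195,757.9269 / 28,822.6622 = 6.79181 half-year periods = 3.39590 years.
Modified duration = D_Mac / (1 + y) = 3.39590 / 1.0355 = 3.27948 years.

3.279 years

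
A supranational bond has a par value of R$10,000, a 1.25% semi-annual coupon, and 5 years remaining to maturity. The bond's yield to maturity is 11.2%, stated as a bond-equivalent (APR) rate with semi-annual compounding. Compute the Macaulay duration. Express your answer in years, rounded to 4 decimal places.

Periodic yield y = 0.056. Discount each cash flow and weight by its period:
  t   CF        PV=CF/(1+0.056)^t    t·PV
  1        62.50        59.1856        59.1856
  2        62.50        56.0470       112.0940
  3        62.50        53.0748       159.2244
  4        62.50        50.2602       201.0409
  5        62.50        47.5949       237.9745
  6        62.50        45.0709       270.4256
  7        62.50        42.6808       298.7656
  8        62.50        40.4174       323.3394
  9        62.50        38.2741       344.4667
  10   10,062.50     5,835.3473    58,353.4733
  Σ                  6,267.9531    60,359.9900
Price P = Σ PV = 6,267.9531.
Macaulay duration = Σ(t·PV) / P = 60,359.9900 / 6,267.9531 = 9.62994 half-year periods.
In years: 9.62994 / 2 = 4.81497 years.

4.8150 years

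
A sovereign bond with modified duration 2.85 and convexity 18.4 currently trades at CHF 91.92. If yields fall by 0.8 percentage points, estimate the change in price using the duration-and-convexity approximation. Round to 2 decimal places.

Duration effect: -D_mod·Δy = -2.85 × (-0.008) = +0.022800
Convexity effect: ½·C·(Δy)² = 0.5 × 18.4 × (-0.008)² = +0.0005888
ΔP/P ≈ +0.022800 + 0.0005888 = +0.0233888
ΔP ≈ 91.92 × (+0.0233888) = +2.149898496.

+CHF 2.15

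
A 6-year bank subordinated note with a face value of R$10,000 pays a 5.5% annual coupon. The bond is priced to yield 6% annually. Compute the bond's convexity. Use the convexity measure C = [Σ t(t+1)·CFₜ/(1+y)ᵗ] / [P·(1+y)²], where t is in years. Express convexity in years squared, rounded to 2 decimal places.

31.29

With y = 0.06:
  t   CF        PV=CF/(1+0.06)^t    t·PV        t(t+1)·PV
  1       550.00       518.8679       518.8679       1,037.7358
  2       550.00       489.4980       978.9961       2,936.9883
  3       550.00       461.7906     1,385.3718       5,541.4873
  4       550.00       435.6515     1,742.6061       8,713.0303
  5       550.00       410.9920     2,054.9600      12,329.7599
  6    10,550.00     7,437.3337    44,624.0022     312,368.0155
  Σ                  9,754.1338    51,304.8041     342,927.0170
P = 9,754.1338.
Convexity = Σ t(t+1)·PV / [P·(1+y)²] = 342,927.0170 / (9,754.1338 × 1.123600) = 31.28969.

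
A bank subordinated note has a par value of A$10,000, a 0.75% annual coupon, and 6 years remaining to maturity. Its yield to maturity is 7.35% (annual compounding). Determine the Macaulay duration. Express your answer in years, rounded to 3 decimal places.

5.861 years

Periodic yield y = 0.0735. Discount each cash flow and weight by its year:
  t   CF        PV=CF/(1+0.0735)^t    t·PV
  1        75.00        69.8649        69.8649
  2        75.00        65.0814       130.1629
  3        75.00        60.6255       181.8764
  4        75.00        56.4746       225.8984
  5        75.00        52.6079       263.0395
  6    10,075.00     6,583.1350    39,498.8101
  Σ                  6,887.7893    40,369.6522
Price P = Σ PV = 6,887.7893.
Macaulay duration = Σ(t·PV) / P = 40,369.6522 / 6,887.7893 = 5.86105 years.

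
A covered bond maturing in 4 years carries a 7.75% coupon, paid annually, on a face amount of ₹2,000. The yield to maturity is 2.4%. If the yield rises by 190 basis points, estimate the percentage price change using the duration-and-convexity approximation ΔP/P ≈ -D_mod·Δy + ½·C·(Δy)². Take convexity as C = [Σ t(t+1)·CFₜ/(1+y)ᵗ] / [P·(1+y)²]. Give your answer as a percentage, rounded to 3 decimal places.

With y = 0.024:
  t   CF        PV=CF/(1+0.024)^t    t·PV        t(t+1)·PV
  1       155.00       151.3672       151.3672         302.7344
  2       155.00       147.8195       295.6390         886.9171
  3       155.00       144.3550       433.0650       1,732.2600
  4     2,155.00     1,959.9611     7,839.8443      39,199.2216
  Σ                  2,403.5028     8,719.9156      42,121.1331
P = 2,403.5028; D_Mac = 3.62800 yrs; D_mod = 3.54297 yrs; C = 16.71304.
Duration effect: -3.54297 × (+0.019) = -0.067316
Convexity effect: 0.5 × 16.71304 × (0.019)² = +0.0030167
ΔP/P ≈ -0.067316 + 0.0030167 = -0.064300 = -6.4300%.

-6.430%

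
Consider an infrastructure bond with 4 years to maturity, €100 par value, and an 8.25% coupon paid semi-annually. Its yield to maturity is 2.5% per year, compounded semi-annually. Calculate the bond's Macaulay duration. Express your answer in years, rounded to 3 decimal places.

3.543 years

Periodic yield y = 0.0125. Discount each cash flow and weight by its period:
  t   CF        PV=CF/(1+0.0125)^t    t·PV
  1        4.125         4.0741         4.0741
  2        4.125         4.0238         8.0476
  3        4.125         3.9741        11.9223
  4        4.125         3.9250        15.7002
  5        4.125         3.8766        19.3829
  6        4.125         3.8287        22.9723
  7        4.125         3.7815        26.4702
  8      104.125        94.2746       754.1969
  Σ                    121.7584       862.7664
Price P = Σ PV = 121.7584.
Macaulay duration = Σ(t·PV) / P = 862.7664 / 121.7584 = 7.08589 half-year periods.
In years: 7.08589 / 2 = 3.54295 years.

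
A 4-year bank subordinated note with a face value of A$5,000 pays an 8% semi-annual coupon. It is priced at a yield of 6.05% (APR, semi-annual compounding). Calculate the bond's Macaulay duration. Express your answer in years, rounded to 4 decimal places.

Periodic yield y = 0.03025. Discount each cash flow and weight by its period:
  t   CF        PV=CF/(1+0.03025)^t    t·PV
  1       200.00       194.1276       194.1276
  2       200.00       188.4277       376.8554
  3       200.00       182.8951       548.6854
  4       200.00       177.5250       710.1000
  5       200.00       172.3125       861.5627
  6       200.00       167.2531     1,003.5188
  7       200.00       162.3423     1,136.3959
  8     5,200.00     4,096.9660    32,775.7279
  Σ                  5,341.8494    37,606.9737
Price P = Σ PV = 5,341.8494.
Macaulay duration = Σ(t·PV) / P = 37,606.9737 / 5,341.8494 = 7.04007 half-year periods.
In years: 7.04007 / 2 = 3.52003 years.

3.5200 years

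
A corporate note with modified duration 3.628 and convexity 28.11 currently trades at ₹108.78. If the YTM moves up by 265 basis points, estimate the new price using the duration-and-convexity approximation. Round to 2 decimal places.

₹99.40

Duration effect: -D_mod·Δy = -3.628 × (+0.0265) = -0.096142
Convexity effect: ½·C·(Δy)² = 0.5 × 28.11 × (0.0265)² = +0.00987012375
ΔP/P ≈ -0.096142 + 0.00987012375 = -0.08627187625
New price ≈ 108.78 × (1 - 0.08627187625) = 99.395345301525.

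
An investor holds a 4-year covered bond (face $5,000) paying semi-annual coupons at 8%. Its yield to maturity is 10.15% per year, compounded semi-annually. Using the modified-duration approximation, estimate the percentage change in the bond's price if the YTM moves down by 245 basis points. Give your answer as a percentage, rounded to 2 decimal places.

Periodic yield y = 0.05075. Modified duration first:
  t   CF        PV=CF/(1+0.05075)^t    t·PV
  1       200.00       190.3402       190.3402
  2       200.00       181.1470       362.2940
  3       200.00       172.3978       517.1935
  4       200.00       164.0712       656.2849
  5       200.00       156.1468       780.7338
  6       200.00       148.6051       891.6304
  7       200.00       141.4276       989.9933
  8     5,200.00     3,499.5174    27,996.1390
  Σ                  4,653.6531    32,384.6091
P = 4,653.6531; D_Mac = 6.95896 half-year periods = 3.47948 yrs; D_mod = 3.47948/(1+0.05075) = 3.31143 yrs.
ΔP/P ≈ -D_mod · Δy = -3.31143 × (-0.0245) = +0.081130 = +8.1130%.

+8.11%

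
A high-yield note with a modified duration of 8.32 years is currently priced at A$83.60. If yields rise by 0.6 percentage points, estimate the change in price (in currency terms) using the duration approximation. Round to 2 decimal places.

-A$4.17

Duration approximation: ΔP/P ≈ -D_mod · Δy = -8.32 × (+0.006) = -0.049920.
ΔP ≈ 83.60 × (-0.049920) = -4.173312.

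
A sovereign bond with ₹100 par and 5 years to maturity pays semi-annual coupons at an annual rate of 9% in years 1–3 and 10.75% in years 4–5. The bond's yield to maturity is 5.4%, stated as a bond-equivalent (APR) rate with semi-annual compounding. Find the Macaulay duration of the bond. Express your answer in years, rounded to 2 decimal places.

Periodic yield y = 0.027. Discount each cash flow and weight by its period:
  t   CF        PV=CF/(1+0.027)^t    t·PV
  1        4.500         4.3817         4.3817
  2        4.500         4.2665         8.5330
  3        4.500         4.1543        12.4630
  4        4.500         4.0451        16.1805
  5        4.500         3.9388        19.6938
  6        4.500         3.8352        23.0113
  7        5.375         4.4605        31.2236
  8        5.375         4.3433        34.7460
  9        5.375         4.2291        38.0616
  10     105.375        80.7297       807.2967
  Σ                    118.3841       995.5912
Price P = Σ PV = 118.3841.
Macaulay duration = Σ(t·PV) / P = 995.5912 / 118.3841 = 8.40984 half-year periods.
In years: 8.40984 / 2 = 4.20492 years.

4.20 years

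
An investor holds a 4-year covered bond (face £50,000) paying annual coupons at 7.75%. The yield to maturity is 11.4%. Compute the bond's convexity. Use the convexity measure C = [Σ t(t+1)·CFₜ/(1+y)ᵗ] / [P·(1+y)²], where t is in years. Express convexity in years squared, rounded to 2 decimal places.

With y = 0.114:
  t   CF        PV=CF/(1+0.114)^t    t·PV        t(t+1)·PV
  1     3,875.00     3,478.4560     3,478.4560       6,956.9120
  2     3,875.00     3,122.4919     6,244.9839      18,734.9516
  3     3,875.00     2,802.9551     8,408.8652      33,635.4607
  4    53,875.00    34,982.1518   139,928.6071     699,643.0357
  Σ                 44,386.0548   158,060.9122     758,970.3600
P = 44,386.0548.
Convexity = Σ t(t+1)·PV / [P·(1+y)²] = 758,970.3600 / (44,386.0548 × 1.240996) = 13.77869.

13.78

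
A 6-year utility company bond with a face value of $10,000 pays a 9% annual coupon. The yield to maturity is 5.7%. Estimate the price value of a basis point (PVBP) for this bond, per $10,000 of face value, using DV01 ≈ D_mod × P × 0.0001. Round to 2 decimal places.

$5.48

Periodic yield y = 0.057.
  t   CF        PV=CF/(1+0.057)^t    t·PV
  1       900.00       851.4664       851.4664
  2       900.00       805.5501     1,611.1001
  3       900.00       762.1098     2,286.3294
  4       900.00       721.0121     2,884.0484
  5       900.00       682.1307     3,410.6533
  6    10,900.00     7,815.8564    46,895.1387
  Σ                 11,638.1255    57,938.7364
P = 11,638.1255; D_Mac = 4.97836 yrs; D_mod = 4.70989 yrs.
DV01 ≈ 4.70989 × 11,638.1255 × 0.0001 = 5.481432.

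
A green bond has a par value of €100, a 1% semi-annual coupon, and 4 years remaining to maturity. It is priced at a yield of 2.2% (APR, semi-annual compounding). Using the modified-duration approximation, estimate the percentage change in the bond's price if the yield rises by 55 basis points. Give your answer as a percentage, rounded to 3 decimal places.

-2.137%

Periodic yield y = 0.011. Modified duration first:
  t   CF        PV=CF/(1+0.011)^t    t·PV
  1         0.50         0.4946         0.4946
  2         0.50         0.4892         0.9784
  3         0.50         0.4839         1.4516
  4         0.50         0.4786         1.9144
  5         0.50         0.4734         2.3669
  6         0.50         0.4682         2.8094
  7         0.50         0.4631         3.2420
  8       100.50        92.0782       736.6256
  Σ                     95.4291       749.8828
P = 95.4291; D_Mac = 7.85801 half-year periods = 3.92900 yrs; D_mod = 3.92900/(1+0.011) = 3.88625 yrs.
ΔP/P ≈ -D_mod · Δy = -3.88625 × (+0.0055) = -0.021374 = -2.1374%.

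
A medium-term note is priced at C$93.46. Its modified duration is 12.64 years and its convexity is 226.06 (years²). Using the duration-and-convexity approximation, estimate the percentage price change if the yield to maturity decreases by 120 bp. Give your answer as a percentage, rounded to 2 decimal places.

+16.80%

Duration effect: -D_mod·Δy = -12.64 × (-0.012) = +0.151680
Convexity effect: ½·C·(Δy)² = 0.5 × 226.06 × (-0.012)² = +0.01627632
ΔP/P ≈ +0.151680 + 0.01627632 = +0.16795632
= +16.795632%.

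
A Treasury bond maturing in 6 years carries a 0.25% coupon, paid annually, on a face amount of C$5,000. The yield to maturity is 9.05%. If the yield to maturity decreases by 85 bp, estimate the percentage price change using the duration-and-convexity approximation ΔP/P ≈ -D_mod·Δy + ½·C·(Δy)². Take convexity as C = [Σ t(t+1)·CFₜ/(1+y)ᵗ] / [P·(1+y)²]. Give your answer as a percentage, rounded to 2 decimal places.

+4.76%

With y = 0.0905:
  t   CF        PV=CF/(1+0.0905)^t    t·PV        t(t+1)·PV
  1        12.50        11.4626        11.4626          22.9253
  2        12.50        10.5114        21.0227          63.0681
  3        12.50         9.6390        28.9171         115.6683
  4        12.50         8.8391        35.3563         176.7817
  5        12.50         8.1055        40.5277         243.1660
  6     5,012.50     2,980.5771    17,883.4628     125,184.2399
  Σ                  3,029.1348    18,020.7493     125,805.8493
P = 3,029.1348; D_Mac = 5.94914 yrs; D_mod = 5.45542 yrs; C = 34.92456.
Duration effect: -5.45542 × (-0.0085) = +0.046371
Convexity effect: 0.5 × 34.92456 × (-0.0085)² = +0.0012616
ΔP/P ≈ +0.046371 + 0.0012616 = +0.047633 = +4.7633%.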